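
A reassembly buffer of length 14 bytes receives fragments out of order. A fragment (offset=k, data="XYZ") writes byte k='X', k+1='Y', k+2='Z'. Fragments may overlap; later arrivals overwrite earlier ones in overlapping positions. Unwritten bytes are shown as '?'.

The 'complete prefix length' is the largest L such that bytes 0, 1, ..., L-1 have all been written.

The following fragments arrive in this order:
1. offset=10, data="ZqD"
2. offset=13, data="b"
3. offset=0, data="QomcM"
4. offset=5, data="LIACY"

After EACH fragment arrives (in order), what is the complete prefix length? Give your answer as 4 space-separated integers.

Answer: 0 0 5 14

Derivation:
Fragment 1: offset=10 data="ZqD" -> buffer=??????????ZqD? -> prefix_len=0
Fragment 2: offset=13 data="b" -> buffer=??????????ZqDb -> prefix_len=0
Fragment 3: offset=0 data="QomcM" -> buffer=QomcM?????ZqDb -> prefix_len=5
Fragment 4: offset=5 data="LIACY" -> buffer=QomcMLIACYZqDb -> prefix_len=14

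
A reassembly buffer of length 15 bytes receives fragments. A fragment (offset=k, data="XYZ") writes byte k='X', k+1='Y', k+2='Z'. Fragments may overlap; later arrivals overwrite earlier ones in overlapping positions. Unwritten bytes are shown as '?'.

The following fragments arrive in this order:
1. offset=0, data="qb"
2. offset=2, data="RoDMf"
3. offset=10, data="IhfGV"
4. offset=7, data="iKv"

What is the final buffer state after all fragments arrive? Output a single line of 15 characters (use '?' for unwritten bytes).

Fragment 1: offset=0 data="qb" -> buffer=qb?????????????
Fragment 2: offset=2 data="RoDMf" -> buffer=qbRoDMf????????
Fragment 3: offset=10 data="IhfGV" -> buffer=qbRoDMf???IhfGV
Fragment 4: offset=7 data="iKv" -> buffer=qbRoDMfiKvIhfGV

Answer: qbRoDMfiKvIhfGV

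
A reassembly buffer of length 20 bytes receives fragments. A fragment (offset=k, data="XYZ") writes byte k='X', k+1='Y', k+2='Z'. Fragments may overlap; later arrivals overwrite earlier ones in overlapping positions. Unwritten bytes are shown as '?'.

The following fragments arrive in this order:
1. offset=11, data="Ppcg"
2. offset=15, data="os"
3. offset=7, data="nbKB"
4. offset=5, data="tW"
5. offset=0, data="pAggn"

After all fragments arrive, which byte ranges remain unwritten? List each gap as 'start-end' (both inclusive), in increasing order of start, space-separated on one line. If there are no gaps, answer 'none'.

Answer: 17-19

Derivation:
Fragment 1: offset=11 len=4
Fragment 2: offset=15 len=2
Fragment 3: offset=7 len=4
Fragment 4: offset=5 len=2
Fragment 5: offset=0 len=5
Gaps: 17-19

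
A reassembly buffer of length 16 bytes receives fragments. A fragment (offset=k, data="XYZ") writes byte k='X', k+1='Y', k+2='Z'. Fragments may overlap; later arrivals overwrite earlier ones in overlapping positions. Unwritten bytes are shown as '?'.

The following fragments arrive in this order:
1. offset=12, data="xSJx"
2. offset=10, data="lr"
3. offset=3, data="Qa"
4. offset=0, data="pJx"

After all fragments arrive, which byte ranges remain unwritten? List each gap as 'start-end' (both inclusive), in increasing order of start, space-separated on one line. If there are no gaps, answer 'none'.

Fragment 1: offset=12 len=4
Fragment 2: offset=10 len=2
Fragment 3: offset=3 len=2
Fragment 4: offset=0 len=3
Gaps: 5-9

Answer: 5-9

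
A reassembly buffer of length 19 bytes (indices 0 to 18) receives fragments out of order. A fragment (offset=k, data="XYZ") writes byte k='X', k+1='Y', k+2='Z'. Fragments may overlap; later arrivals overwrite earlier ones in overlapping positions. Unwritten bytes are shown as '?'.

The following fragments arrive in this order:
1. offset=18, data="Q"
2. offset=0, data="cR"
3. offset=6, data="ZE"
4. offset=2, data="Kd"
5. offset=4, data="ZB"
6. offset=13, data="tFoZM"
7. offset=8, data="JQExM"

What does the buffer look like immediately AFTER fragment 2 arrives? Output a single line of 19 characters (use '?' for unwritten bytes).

Answer: cR????????????????Q

Derivation:
Fragment 1: offset=18 data="Q" -> buffer=??????????????????Q
Fragment 2: offset=0 data="cR" -> buffer=cR????????????????Q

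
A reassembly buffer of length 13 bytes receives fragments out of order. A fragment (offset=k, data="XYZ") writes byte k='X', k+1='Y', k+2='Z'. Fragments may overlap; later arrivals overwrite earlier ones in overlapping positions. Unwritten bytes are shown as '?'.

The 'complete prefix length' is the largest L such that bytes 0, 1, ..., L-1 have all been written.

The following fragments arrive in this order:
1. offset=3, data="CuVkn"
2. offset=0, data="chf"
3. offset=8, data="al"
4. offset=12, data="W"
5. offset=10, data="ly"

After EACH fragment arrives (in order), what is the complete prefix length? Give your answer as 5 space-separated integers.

Fragment 1: offset=3 data="CuVkn" -> buffer=???CuVkn????? -> prefix_len=0
Fragment 2: offset=0 data="chf" -> buffer=chfCuVkn????? -> prefix_len=8
Fragment 3: offset=8 data="al" -> buffer=chfCuVknal??? -> prefix_len=10
Fragment 4: offset=12 data="W" -> buffer=chfCuVknal??W -> prefix_len=10
Fragment 5: offset=10 data="ly" -> buffer=chfCuVknallyW -> prefix_len=13

Answer: 0 8 10 10 13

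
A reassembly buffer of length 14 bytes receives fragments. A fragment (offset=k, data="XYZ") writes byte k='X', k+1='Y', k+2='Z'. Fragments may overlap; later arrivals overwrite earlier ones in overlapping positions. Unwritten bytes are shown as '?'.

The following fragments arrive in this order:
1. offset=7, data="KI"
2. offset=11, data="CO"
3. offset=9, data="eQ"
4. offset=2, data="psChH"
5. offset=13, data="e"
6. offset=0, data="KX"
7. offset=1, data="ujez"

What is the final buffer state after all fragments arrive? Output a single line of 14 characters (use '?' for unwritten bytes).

Answer: KujezhHKIeQCOe

Derivation:
Fragment 1: offset=7 data="KI" -> buffer=???????KI?????
Fragment 2: offset=11 data="CO" -> buffer=???????KI??CO?
Fragment 3: offset=9 data="eQ" -> buffer=???????KIeQCO?
Fragment 4: offset=2 data="psChH" -> buffer=??psChHKIeQCO?
Fragment 5: offset=13 data="e" -> buffer=??psChHKIeQCOe
Fragment 6: offset=0 data="KX" -> buffer=KXpsChHKIeQCOe
Fragment 7: offset=1 data="ujez" -> buffer=KujezhHKIeQCOe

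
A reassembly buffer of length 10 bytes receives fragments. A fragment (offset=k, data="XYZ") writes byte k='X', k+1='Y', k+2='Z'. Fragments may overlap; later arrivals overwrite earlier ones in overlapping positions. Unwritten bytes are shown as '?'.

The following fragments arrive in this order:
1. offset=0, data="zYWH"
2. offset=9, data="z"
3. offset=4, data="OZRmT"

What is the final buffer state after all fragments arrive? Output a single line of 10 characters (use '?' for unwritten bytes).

Fragment 1: offset=0 data="zYWH" -> buffer=zYWH??????
Fragment 2: offset=9 data="z" -> buffer=zYWH?????z
Fragment 3: offset=4 data="OZRmT" -> buffer=zYWHOZRmTz

Answer: zYWHOZRmTz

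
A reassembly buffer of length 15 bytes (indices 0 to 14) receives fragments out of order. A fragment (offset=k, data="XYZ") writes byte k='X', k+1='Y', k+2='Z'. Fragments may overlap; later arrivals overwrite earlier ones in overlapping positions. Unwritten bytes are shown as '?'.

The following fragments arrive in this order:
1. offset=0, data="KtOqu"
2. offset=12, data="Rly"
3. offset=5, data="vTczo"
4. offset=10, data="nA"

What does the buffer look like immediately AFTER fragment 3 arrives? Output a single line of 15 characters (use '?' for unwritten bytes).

Answer: KtOquvTczo??Rly

Derivation:
Fragment 1: offset=0 data="KtOqu" -> buffer=KtOqu??????????
Fragment 2: offset=12 data="Rly" -> buffer=KtOqu???????Rly
Fragment 3: offset=5 data="vTczo" -> buffer=KtOquvTczo??Rly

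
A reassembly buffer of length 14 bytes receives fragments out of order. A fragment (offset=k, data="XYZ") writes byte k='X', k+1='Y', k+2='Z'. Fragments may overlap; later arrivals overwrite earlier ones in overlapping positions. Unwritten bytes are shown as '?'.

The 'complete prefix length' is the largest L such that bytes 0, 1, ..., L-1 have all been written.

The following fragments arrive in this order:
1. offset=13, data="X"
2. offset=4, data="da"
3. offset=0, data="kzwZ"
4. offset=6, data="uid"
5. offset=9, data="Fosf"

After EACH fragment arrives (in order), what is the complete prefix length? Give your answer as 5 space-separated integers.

Answer: 0 0 6 9 14

Derivation:
Fragment 1: offset=13 data="X" -> buffer=?????????????X -> prefix_len=0
Fragment 2: offset=4 data="da" -> buffer=????da???????X -> prefix_len=0
Fragment 3: offset=0 data="kzwZ" -> buffer=kzwZda???????X -> prefix_len=6
Fragment 4: offset=6 data="uid" -> buffer=kzwZdauid????X -> prefix_len=9
Fragment 5: offset=9 data="Fosf" -> buffer=kzwZdauidFosfX -> prefix_len=14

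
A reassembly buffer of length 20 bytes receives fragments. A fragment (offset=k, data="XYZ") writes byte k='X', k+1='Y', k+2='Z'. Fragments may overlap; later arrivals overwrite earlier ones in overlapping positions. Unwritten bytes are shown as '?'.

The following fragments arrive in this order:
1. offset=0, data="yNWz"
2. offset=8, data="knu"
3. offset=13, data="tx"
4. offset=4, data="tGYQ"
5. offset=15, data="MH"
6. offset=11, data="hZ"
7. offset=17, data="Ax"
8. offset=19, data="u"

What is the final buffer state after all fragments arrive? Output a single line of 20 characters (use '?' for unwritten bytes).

Fragment 1: offset=0 data="yNWz" -> buffer=yNWz????????????????
Fragment 2: offset=8 data="knu" -> buffer=yNWz????knu?????????
Fragment 3: offset=13 data="tx" -> buffer=yNWz????knu??tx?????
Fragment 4: offset=4 data="tGYQ" -> buffer=yNWztGYQknu??tx?????
Fragment 5: offset=15 data="MH" -> buffer=yNWztGYQknu??txMH???
Fragment 6: offset=11 data="hZ" -> buffer=yNWztGYQknuhZtxMH???
Fragment 7: offset=17 data="Ax" -> buffer=yNWztGYQknuhZtxMHAx?
Fragment 8: offset=19 data="u" -> buffer=yNWztGYQknuhZtxMHAxu

Answer: yNWztGYQknuhZtxMHAxu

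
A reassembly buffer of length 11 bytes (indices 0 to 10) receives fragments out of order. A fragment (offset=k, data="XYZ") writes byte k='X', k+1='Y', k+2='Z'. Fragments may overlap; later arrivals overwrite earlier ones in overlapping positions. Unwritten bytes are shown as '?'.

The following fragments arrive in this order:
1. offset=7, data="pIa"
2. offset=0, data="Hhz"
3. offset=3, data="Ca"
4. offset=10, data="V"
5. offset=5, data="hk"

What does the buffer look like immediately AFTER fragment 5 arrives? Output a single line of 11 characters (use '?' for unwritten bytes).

Fragment 1: offset=7 data="pIa" -> buffer=???????pIa?
Fragment 2: offset=0 data="Hhz" -> buffer=Hhz????pIa?
Fragment 3: offset=3 data="Ca" -> buffer=HhzCa??pIa?
Fragment 4: offset=10 data="V" -> buffer=HhzCa??pIaV
Fragment 5: offset=5 data="hk" -> buffer=HhzCahkpIaV

Answer: HhzCahkpIaV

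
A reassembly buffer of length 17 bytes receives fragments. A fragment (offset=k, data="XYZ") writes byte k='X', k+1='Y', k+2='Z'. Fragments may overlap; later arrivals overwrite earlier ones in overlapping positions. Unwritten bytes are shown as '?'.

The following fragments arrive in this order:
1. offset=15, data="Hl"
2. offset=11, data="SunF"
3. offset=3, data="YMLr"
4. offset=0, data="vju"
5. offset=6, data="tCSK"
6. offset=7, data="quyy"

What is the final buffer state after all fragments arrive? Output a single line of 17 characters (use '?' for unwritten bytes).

Fragment 1: offset=15 data="Hl" -> buffer=???????????????Hl
Fragment 2: offset=11 data="SunF" -> buffer=???????????SunFHl
Fragment 3: offset=3 data="YMLr" -> buffer=???YMLr????SunFHl
Fragment 4: offset=0 data="vju" -> buffer=vjuYMLr????SunFHl
Fragment 5: offset=6 data="tCSK" -> buffer=vjuYMLtCSK?SunFHl
Fragment 6: offset=7 data="quyy" -> buffer=vjuYMLtquyySunFHl

Answer: vjuYMLtquyySunFHl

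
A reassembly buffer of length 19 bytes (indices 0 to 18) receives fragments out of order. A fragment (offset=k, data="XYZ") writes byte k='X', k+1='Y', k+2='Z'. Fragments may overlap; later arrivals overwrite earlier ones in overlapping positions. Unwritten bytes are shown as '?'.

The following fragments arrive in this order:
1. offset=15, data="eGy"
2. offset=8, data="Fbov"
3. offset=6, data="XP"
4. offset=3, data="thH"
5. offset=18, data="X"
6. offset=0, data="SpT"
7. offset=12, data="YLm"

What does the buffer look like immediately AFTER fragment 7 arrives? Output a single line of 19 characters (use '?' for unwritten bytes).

Answer: SpTthHXPFbovYLmeGyX

Derivation:
Fragment 1: offset=15 data="eGy" -> buffer=???????????????eGy?
Fragment 2: offset=8 data="Fbov" -> buffer=????????Fbov???eGy?
Fragment 3: offset=6 data="XP" -> buffer=??????XPFbov???eGy?
Fragment 4: offset=3 data="thH" -> buffer=???thHXPFbov???eGy?
Fragment 5: offset=18 data="X" -> buffer=???thHXPFbov???eGyX
Fragment 6: offset=0 data="SpT" -> buffer=SpTthHXPFbov???eGyX
Fragment 7: offset=12 data="YLm" -> buffer=SpTthHXPFbovYLmeGyX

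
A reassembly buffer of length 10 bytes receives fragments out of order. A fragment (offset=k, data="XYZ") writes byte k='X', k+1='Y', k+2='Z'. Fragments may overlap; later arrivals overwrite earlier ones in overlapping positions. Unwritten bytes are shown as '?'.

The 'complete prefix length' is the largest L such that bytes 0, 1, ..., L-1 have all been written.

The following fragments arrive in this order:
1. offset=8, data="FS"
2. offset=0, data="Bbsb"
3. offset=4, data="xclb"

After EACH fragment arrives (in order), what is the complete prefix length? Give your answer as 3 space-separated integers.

Answer: 0 4 10

Derivation:
Fragment 1: offset=8 data="FS" -> buffer=????????FS -> prefix_len=0
Fragment 2: offset=0 data="Bbsb" -> buffer=Bbsb????FS -> prefix_len=4
Fragment 3: offset=4 data="xclb" -> buffer=BbsbxclbFS -> prefix_len=10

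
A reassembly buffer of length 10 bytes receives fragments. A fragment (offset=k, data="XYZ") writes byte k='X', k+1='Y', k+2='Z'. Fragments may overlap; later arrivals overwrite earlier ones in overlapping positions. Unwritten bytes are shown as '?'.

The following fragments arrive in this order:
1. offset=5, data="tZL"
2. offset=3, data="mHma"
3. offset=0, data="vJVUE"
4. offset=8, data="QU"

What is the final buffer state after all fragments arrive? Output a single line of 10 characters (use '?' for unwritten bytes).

Fragment 1: offset=5 data="tZL" -> buffer=?????tZL??
Fragment 2: offset=3 data="mHma" -> buffer=???mHmaL??
Fragment 3: offset=0 data="vJVUE" -> buffer=vJVUEmaL??
Fragment 4: offset=8 data="QU" -> buffer=vJVUEmaLQU

Answer: vJVUEmaLQU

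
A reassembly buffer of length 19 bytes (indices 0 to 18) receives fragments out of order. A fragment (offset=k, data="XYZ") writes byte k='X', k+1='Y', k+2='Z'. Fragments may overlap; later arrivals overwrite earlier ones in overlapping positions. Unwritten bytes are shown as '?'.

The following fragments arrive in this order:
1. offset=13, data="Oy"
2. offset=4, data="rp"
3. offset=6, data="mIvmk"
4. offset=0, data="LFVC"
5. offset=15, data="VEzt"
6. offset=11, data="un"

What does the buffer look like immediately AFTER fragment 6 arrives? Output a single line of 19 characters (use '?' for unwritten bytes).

Fragment 1: offset=13 data="Oy" -> buffer=?????????????Oy????
Fragment 2: offset=4 data="rp" -> buffer=????rp???????Oy????
Fragment 3: offset=6 data="mIvmk" -> buffer=????rpmIvmk??Oy????
Fragment 4: offset=0 data="LFVC" -> buffer=LFVCrpmIvmk??Oy????
Fragment 5: offset=15 data="VEzt" -> buffer=LFVCrpmIvmk??OyVEzt
Fragment 6: offset=11 data="un" -> buffer=LFVCrpmIvmkunOyVEzt

Answer: LFVCrpmIvmkunOyVEzt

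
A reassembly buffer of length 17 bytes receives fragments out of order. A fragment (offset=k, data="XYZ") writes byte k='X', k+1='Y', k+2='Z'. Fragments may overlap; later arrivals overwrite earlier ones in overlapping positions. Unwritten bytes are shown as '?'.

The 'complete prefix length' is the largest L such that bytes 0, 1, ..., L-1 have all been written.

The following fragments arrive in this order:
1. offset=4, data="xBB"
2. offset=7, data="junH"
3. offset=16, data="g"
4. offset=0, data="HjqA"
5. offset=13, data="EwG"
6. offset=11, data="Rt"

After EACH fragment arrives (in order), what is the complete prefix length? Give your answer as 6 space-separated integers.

Answer: 0 0 0 11 11 17

Derivation:
Fragment 1: offset=4 data="xBB" -> buffer=????xBB?????????? -> prefix_len=0
Fragment 2: offset=7 data="junH" -> buffer=????xBBjunH?????? -> prefix_len=0
Fragment 3: offset=16 data="g" -> buffer=????xBBjunH?????g -> prefix_len=0
Fragment 4: offset=0 data="HjqA" -> buffer=HjqAxBBjunH?????g -> prefix_len=11
Fragment 5: offset=13 data="EwG" -> buffer=HjqAxBBjunH??EwGg -> prefix_len=11
Fragment 6: offset=11 data="Rt" -> buffer=HjqAxBBjunHRtEwGg -> prefix_len=17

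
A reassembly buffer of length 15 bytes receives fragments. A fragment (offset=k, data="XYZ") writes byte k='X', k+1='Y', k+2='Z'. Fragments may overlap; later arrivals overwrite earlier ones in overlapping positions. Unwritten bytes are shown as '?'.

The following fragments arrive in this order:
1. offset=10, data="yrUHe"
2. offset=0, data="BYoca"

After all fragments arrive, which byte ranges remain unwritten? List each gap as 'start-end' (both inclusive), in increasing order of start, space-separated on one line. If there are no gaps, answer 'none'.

Answer: 5-9

Derivation:
Fragment 1: offset=10 len=5
Fragment 2: offset=0 len=5
Gaps: 5-9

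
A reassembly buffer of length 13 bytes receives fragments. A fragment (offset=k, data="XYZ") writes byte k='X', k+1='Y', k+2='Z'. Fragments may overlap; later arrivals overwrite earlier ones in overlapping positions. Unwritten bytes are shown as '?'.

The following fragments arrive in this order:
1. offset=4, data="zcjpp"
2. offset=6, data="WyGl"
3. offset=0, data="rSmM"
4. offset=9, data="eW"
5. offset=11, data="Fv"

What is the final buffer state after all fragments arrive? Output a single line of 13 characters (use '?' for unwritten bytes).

Fragment 1: offset=4 data="zcjpp" -> buffer=????zcjpp????
Fragment 2: offset=6 data="WyGl" -> buffer=????zcWyGl???
Fragment 3: offset=0 data="rSmM" -> buffer=rSmMzcWyGl???
Fragment 4: offset=9 data="eW" -> buffer=rSmMzcWyGeW??
Fragment 5: offset=11 data="Fv" -> buffer=rSmMzcWyGeWFv

Answer: rSmMzcWyGeWFv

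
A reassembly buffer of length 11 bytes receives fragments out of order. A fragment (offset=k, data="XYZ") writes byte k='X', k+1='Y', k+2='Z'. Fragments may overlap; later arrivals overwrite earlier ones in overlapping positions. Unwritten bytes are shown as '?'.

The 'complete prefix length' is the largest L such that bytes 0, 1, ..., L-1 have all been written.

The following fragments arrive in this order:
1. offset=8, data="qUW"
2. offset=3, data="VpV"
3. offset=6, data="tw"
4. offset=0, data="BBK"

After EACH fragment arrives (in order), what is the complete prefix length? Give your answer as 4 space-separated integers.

Fragment 1: offset=8 data="qUW" -> buffer=????????qUW -> prefix_len=0
Fragment 2: offset=3 data="VpV" -> buffer=???VpV??qUW -> prefix_len=0
Fragment 3: offset=6 data="tw" -> buffer=???VpVtwqUW -> prefix_len=0
Fragment 4: offset=0 data="BBK" -> buffer=BBKVpVtwqUW -> prefix_len=11

Answer: 0 0 0 11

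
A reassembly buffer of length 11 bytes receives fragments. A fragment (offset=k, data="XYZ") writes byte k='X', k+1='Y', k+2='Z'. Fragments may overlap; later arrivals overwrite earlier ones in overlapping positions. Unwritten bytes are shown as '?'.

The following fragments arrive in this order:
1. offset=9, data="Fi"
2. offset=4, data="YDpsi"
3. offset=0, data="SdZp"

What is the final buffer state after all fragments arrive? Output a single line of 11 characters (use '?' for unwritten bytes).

Fragment 1: offset=9 data="Fi" -> buffer=?????????Fi
Fragment 2: offset=4 data="YDpsi" -> buffer=????YDpsiFi
Fragment 3: offset=0 data="SdZp" -> buffer=SdZpYDpsiFi

Answer: SdZpYDpsiFi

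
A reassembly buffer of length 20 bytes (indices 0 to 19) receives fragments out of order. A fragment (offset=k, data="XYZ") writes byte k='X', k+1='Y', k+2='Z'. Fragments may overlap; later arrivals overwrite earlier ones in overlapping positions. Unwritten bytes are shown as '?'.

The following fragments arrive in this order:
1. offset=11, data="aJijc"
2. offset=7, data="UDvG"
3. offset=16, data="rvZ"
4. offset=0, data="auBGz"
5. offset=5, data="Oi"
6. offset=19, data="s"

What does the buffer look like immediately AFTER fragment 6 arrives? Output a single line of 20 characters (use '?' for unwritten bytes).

Answer: auBGzOiUDvGaJijcrvZs

Derivation:
Fragment 1: offset=11 data="aJijc" -> buffer=???????????aJijc????
Fragment 2: offset=7 data="UDvG" -> buffer=???????UDvGaJijc????
Fragment 3: offset=16 data="rvZ" -> buffer=???????UDvGaJijcrvZ?
Fragment 4: offset=0 data="auBGz" -> buffer=auBGz??UDvGaJijcrvZ?
Fragment 5: offset=5 data="Oi" -> buffer=auBGzOiUDvGaJijcrvZ?
Fragment 6: offset=19 data="s" -> buffer=auBGzOiUDvGaJijcrvZs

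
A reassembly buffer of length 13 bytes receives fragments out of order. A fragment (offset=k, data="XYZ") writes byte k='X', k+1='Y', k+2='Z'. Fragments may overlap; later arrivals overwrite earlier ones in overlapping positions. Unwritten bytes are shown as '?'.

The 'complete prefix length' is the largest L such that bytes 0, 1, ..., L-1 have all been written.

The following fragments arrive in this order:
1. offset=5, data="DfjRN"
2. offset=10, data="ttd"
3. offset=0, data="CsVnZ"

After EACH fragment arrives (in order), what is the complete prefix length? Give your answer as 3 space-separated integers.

Fragment 1: offset=5 data="DfjRN" -> buffer=?????DfjRN??? -> prefix_len=0
Fragment 2: offset=10 data="ttd" -> buffer=?????DfjRNttd -> prefix_len=0
Fragment 3: offset=0 data="CsVnZ" -> buffer=CsVnZDfjRNttd -> prefix_len=13

Answer: 0 0 13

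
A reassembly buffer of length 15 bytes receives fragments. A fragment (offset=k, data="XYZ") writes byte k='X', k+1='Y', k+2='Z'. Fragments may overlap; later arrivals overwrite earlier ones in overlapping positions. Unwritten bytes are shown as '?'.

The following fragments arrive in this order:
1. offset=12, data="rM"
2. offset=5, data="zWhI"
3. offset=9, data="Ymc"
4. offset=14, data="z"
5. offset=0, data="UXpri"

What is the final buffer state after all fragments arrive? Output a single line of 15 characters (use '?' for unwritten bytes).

Answer: UXprizWhIYmcrMz

Derivation:
Fragment 1: offset=12 data="rM" -> buffer=????????????rM?
Fragment 2: offset=5 data="zWhI" -> buffer=?????zWhI???rM?
Fragment 3: offset=9 data="Ymc" -> buffer=?????zWhIYmcrM?
Fragment 4: offset=14 data="z" -> buffer=?????zWhIYmcrMz
Fragment 5: offset=0 data="UXpri" -> buffer=UXprizWhIYmcrMz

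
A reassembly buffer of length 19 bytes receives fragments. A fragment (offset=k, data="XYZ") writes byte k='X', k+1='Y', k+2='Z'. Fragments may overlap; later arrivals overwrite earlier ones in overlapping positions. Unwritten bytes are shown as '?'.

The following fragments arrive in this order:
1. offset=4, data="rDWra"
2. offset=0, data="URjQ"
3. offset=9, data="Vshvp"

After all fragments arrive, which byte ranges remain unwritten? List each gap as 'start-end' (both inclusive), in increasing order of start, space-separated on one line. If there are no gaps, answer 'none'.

Fragment 1: offset=4 len=5
Fragment 2: offset=0 len=4
Fragment 3: offset=9 len=5
Gaps: 14-18

Answer: 14-18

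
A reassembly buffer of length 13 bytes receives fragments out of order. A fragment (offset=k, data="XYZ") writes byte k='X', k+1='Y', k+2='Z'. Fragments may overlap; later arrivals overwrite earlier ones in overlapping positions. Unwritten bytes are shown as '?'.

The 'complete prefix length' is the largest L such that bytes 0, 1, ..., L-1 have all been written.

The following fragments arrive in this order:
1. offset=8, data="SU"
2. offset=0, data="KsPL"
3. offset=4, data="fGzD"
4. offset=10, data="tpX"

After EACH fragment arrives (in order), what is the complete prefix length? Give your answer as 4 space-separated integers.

Fragment 1: offset=8 data="SU" -> buffer=????????SU??? -> prefix_len=0
Fragment 2: offset=0 data="KsPL" -> buffer=KsPL????SU??? -> prefix_len=4
Fragment 3: offset=4 data="fGzD" -> buffer=KsPLfGzDSU??? -> prefix_len=10
Fragment 4: offset=10 data="tpX" -> buffer=KsPLfGzDSUtpX -> prefix_len=13

Answer: 0 4 10 13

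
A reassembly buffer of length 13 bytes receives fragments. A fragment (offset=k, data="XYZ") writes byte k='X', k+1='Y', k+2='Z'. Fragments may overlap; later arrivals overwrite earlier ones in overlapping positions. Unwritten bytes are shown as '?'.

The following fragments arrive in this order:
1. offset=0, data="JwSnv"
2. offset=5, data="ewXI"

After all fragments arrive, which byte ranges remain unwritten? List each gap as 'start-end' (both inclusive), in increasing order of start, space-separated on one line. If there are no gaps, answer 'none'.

Fragment 1: offset=0 len=5
Fragment 2: offset=5 len=4
Gaps: 9-12

Answer: 9-12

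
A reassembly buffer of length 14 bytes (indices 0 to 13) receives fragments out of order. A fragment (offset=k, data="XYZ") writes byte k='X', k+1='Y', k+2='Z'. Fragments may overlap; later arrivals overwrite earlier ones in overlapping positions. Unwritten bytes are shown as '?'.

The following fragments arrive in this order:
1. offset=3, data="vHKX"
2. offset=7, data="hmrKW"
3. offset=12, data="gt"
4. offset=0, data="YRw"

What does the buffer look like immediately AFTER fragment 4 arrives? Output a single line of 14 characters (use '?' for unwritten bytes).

Fragment 1: offset=3 data="vHKX" -> buffer=???vHKX???????
Fragment 2: offset=7 data="hmrKW" -> buffer=???vHKXhmrKW??
Fragment 3: offset=12 data="gt" -> buffer=???vHKXhmrKWgt
Fragment 4: offset=0 data="YRw" -> buffer=YRwvHKXhmrKWgt

Answer: YRwvHKXhmrKWgt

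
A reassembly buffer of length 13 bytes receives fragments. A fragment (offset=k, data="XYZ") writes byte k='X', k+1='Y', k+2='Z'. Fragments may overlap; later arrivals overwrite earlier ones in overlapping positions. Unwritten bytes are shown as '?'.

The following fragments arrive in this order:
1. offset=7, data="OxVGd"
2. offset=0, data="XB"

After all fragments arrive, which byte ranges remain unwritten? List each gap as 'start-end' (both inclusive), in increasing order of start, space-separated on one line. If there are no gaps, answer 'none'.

Fragment 1: offset=7 len=5
Fragment 2: offset=0 len=2
Gaps: 2-6 12-12

Answer: 2-6 12-12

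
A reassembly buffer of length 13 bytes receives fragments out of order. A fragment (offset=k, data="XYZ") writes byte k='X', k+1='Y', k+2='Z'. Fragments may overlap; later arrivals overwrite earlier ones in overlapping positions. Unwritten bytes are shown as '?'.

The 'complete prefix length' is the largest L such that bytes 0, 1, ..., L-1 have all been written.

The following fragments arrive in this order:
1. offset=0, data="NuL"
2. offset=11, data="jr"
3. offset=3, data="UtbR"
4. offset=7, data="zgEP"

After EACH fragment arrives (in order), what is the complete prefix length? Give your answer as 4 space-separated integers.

Answer: 3 3 7 13

Derivation:
Fragment 1: offset=0 data="NuL" -> buffer=NuL?????????? -> prefix_len=3
Fragment 2: offset=11 data="jr" -> buffer=NuL????????jr -> prefix_len=3
Fragment 3: offset=3 data="UtbR" -> buffer=NuLUtbR????jr -> prefix_len=7
Fragment 4: offset=7 data="zgEP" -> buffer=NuLUtbRzgEPjr -> prefix_len=13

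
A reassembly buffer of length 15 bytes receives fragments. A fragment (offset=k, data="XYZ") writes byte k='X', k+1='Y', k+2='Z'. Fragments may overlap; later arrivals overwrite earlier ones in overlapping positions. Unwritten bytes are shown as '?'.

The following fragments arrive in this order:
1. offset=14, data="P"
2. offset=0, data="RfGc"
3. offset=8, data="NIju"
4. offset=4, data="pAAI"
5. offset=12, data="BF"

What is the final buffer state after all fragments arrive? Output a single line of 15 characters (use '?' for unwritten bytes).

Fragment 1: offset=14 data="P" -> buffer=??????????????P
Fragment 2: offset=0 data="RfGc" -> buffer=RfGc??????????P
Fragment 3: offset=8 data="NIju" -> buffer=RfGc????NIju??P
Fragment 4: offset=4 data="pAAI" -> buffer=RfGcpAAINIju??P
Fragment 5: offset=12 data="BF" -> buffer=RfGcpAAINIjuBFP

Answer: RfGcpAAINIjuBFP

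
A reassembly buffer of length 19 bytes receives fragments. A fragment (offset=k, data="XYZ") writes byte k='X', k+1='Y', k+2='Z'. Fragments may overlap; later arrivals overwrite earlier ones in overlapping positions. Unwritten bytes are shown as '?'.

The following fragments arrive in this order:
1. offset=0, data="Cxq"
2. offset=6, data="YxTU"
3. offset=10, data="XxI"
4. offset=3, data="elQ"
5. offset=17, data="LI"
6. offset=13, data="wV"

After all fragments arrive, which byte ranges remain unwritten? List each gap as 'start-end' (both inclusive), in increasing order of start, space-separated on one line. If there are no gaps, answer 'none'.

Fragment 1: offset=0 len=3
Fragment 2: offset=6 len=4
Fragment 3: offset=10 len=3
Fragment 4: offset=3 len=3
Fragment 5: offset=17 len=2
Fragment 6: offset=13 len=2
Gaps: 15-16

Answer: 15-16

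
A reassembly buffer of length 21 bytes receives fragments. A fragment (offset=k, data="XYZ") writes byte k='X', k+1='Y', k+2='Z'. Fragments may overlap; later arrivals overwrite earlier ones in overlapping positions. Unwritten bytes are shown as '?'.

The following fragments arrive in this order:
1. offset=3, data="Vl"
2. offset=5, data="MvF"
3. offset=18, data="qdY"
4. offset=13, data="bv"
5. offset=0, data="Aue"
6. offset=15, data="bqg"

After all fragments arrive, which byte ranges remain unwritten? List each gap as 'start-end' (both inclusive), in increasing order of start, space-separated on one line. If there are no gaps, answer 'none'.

Fragment 1: offset=3 len=2
Fragment 2: offset=5 len=3
Fragment 3: offset=18 len=3
Fragment 4: offset=13 len=2
Fragment 5: offset=0 len=3
Fragment 6: offset=15 len=3
Gaps: 8-12

Answer: 8-12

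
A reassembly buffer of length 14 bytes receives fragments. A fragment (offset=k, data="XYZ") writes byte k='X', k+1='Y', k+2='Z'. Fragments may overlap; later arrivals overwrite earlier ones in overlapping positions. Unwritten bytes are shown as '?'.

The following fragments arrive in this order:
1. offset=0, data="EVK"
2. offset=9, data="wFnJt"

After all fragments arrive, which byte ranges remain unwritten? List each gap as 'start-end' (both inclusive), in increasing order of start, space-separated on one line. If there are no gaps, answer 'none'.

Answer: 3-8

Derivation:
Fragment 1: offset=0 len=3
Fragment 2: offset=9 len=5
Gaps: 3-8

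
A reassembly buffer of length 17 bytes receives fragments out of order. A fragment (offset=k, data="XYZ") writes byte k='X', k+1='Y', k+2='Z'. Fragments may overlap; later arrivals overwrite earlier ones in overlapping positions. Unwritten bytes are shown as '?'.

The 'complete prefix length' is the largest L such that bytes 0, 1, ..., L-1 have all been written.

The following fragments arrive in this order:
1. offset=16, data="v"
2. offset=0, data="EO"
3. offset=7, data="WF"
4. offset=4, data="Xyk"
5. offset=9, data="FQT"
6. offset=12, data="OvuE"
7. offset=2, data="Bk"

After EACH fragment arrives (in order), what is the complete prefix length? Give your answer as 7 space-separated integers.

Answer: 0 2 2 2 2 2 17

Derivation:
Fragment 1: offset=16 data="v" -> buffer=????????????????v -> prefix_len=0
Fragment 2: offset=0 data="EO" -> buffer=EO??????????????v -> prefix_len=2
Fragment 3: offset=7 data="WF" -> buffer=EO?????WF???????v -> prefix_len=2
Fragment 4: offset=4 data="Xyk" -> buffer=EO??XykWF???????v -> prefix_len=2
Fragment 5: offset=9 data="FQT" -> buffer=EO??XykWFFQT????v -> prefix_len=2
Fragment 6: offset=12 data="OvuE" -> buffer=EO??XykWFFQTOvuEv -> prefix_len=2
Fragment 7: offset=2 data="Bk" -> buffer=EOBkXykWFFQTOvuEv -> prefix_len=17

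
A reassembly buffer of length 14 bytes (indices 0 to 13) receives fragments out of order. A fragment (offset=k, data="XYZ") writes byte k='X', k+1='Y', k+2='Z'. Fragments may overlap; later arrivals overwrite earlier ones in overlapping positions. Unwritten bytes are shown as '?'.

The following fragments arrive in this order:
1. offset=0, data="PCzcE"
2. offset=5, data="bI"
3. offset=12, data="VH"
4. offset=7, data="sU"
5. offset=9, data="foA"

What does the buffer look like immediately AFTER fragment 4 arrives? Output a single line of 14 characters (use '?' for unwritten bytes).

Answer: PCzcEbIsU???VH

Derivation:
Fragment 1: offset=0 data="PCzcE" -> buffer=PCzcE?????????
Fragment 2: offset=5 data="bI" -> buffer=PCzcEbI???????
Fragment 3: offset=12 data="VH" -> buffer=PCzcEbI?????VH
Fragment 4: offset=7 data="sU" -> buffer=PCzcEbIsU???VH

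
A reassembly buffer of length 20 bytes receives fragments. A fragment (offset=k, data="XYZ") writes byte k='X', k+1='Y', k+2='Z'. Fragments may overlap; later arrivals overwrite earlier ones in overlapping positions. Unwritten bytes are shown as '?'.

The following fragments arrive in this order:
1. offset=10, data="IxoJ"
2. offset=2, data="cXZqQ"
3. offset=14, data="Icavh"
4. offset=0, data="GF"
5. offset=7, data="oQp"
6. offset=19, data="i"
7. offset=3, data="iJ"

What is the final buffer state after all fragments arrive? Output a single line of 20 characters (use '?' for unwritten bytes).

Answer: GFciJqQoQpIxoJIcavhi

Derivation:
Fragment 1: offset=10 data="IxoJ" -> buffer=??????????IxoJ??????
Fragment 2: offset=2 data="cXZqQ" -> buffer=??cXZqQ???IxoJ??????
Fragment 3: offset=14 data="Icavh" -> buffer=??cXZqQ???IxoJIcavh?
Fragment 4: offset=0 data="GF" -> buffer=GFcXZqQ???IxoJIcavh?
Fragment 5: offset=7 data="oQp" -> buffer=GFcXZqQoQpIxoJIcavh?
Fragment 6: offset=19 data="i" -> buffer=GFcXZqQoQpIxoJIcavhi
Fragment 7: offset=3 data="iJ" -> buffer=GFciJqQoQpIxoJIcavhi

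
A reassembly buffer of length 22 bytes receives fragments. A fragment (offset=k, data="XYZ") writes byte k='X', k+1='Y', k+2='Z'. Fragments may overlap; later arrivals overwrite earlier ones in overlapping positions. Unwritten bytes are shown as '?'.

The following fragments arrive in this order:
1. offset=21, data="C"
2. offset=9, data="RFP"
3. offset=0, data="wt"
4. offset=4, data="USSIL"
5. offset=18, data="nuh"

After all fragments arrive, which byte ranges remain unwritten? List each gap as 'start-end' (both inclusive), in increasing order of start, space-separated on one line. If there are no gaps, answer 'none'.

Fragment 1: offset=21 len=1
Fragment 2: offset=9 len=3
Fragment 3: offset=0 len=2
Fragment 4: offset=4 len=5
Fragment 5: offset=18 len=3
Gaps: 2-3 12-17

Answer: 2-3 12-17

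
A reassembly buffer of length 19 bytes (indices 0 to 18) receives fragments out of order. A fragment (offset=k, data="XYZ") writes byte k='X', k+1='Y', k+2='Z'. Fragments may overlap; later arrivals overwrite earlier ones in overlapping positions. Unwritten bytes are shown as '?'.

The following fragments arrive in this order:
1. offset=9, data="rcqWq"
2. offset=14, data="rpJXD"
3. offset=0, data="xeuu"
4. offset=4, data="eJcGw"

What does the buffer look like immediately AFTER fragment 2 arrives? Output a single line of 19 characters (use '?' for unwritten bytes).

Answer: ?????????rcqWqrpJXD

Derivation:
Fragment 1: offset=9 data="rcqWq" -> buffer=?????????rcqWq?????
Fragment 2: offset=14 data="rpJXD" -> buffer=?????????rcqWqrpJXD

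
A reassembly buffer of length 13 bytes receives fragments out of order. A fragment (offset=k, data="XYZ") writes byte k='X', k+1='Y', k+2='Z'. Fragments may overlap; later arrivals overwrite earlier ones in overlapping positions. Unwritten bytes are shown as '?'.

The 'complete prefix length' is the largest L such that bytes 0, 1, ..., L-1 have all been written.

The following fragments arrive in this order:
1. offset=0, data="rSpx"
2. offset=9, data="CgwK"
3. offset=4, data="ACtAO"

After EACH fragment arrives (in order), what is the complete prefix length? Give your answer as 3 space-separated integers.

Answer: 4 4 13

Derivation:
Fragment 1: offset=0 data="rSpx" -> buffer=rSpx????????? -> prefix_len=4
Fragment 2: offset=9 data="CgwK" -> buffer=rSpx?????CgwK -> prefix_len=4
Fragment 3: offset=4 data="ACtAO" -> buffer=rSpxACtAOCgwK -> prefix_len=13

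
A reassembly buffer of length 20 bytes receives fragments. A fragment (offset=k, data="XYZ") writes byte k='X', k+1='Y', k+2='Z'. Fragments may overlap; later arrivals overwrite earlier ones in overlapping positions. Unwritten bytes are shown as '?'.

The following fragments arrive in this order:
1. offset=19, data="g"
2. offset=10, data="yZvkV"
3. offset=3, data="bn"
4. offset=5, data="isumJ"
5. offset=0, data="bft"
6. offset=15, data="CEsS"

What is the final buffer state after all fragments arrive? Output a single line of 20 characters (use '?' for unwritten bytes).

Answer: bftbnisumJyZvkVCEsSg

Derivation:
Fragment 1: offset=19 data="g" -> buffer=???????????????????g
Fragment 2: offset=10 data="yZvkV" -> buffer=??????????yZvkV????g
Fragment 3: offset=3 data="bn" -> buffer=???bn?????yZvkV????g
Fragment 4: offset=5 data="isumJ" -> buffer=???bnisumJyZvkV????g
Fragment 5: offset=0 data="bft" -> buffer=bftbnisumJyZvkV????g
Fragment 6: offset=15 data="CEsS" -> buffer=bftbnisumJyZvkVCEsSg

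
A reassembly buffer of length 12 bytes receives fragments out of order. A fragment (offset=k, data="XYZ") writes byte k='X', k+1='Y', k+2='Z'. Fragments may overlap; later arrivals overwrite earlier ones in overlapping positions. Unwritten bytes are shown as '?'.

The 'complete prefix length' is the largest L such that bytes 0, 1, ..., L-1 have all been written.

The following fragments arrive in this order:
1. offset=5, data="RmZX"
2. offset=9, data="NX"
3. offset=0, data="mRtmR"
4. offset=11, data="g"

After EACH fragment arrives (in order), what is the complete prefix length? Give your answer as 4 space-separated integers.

Answer: 0 0 11 12

Derivation:
Fragment 1: offset=5 data="RmZX" -> buffer=?????RmZX??? -> prefix_len=0
Fragment 2: offset=9 data="NX" -> buffer=?????RmZXNX? -> prefix_len=0
Fragment 3: offset=0 data="mRtmR" -> buffer=mRtmRRmZXNX? -> prefix_len=11
Fragment 4: offset=11 data="g" -> buffer=mRtmRRmZXNXg -> prefix_len=12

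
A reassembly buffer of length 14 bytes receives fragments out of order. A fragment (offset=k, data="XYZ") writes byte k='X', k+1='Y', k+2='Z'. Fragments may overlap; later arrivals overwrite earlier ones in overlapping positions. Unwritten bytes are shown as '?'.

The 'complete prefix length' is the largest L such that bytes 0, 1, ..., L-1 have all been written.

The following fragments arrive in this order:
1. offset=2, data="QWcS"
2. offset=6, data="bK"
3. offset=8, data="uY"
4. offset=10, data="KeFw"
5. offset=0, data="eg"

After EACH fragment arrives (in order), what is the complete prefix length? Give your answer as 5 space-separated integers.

Answer: 0 0 0 0 14

Derivation:
Fragment 1: offset=2 data="QWcS" -> buffer=??QWcS???????? -> prefix_len=0
Fragment 2: offset=6 data="bK" -> buffer=??QWcSbK?????? -> prefix_len=0
Fragment 3: offset=8 data="uY" -> buffer=??QWcSbKuY???? -> prefix_len=0
Fragment 4: offset=10 data="KeFw" -> buffer=??QWcSbKuYKeFw -> prefix_len=0
Fragment 5: offset=0 data="eg" -> buffer=egQWcSbKuYKeFw -> prefix_len=14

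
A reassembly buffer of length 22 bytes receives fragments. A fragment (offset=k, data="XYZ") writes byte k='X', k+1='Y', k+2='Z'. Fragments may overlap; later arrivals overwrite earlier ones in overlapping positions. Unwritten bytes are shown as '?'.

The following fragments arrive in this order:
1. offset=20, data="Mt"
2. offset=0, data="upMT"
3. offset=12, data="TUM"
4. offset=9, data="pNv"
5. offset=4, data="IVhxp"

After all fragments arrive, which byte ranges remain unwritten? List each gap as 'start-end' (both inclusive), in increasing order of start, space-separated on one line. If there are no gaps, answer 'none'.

Answer: 15-19

Derivation:
Fragment 1: offset=20 len=2
Fragment 2: offset=0 len=4
Fragment 3: offset=12 len=3
Fragment 4: offset=9 len=3
Fragment 5: offset=4 len=5
Gaps: 15-19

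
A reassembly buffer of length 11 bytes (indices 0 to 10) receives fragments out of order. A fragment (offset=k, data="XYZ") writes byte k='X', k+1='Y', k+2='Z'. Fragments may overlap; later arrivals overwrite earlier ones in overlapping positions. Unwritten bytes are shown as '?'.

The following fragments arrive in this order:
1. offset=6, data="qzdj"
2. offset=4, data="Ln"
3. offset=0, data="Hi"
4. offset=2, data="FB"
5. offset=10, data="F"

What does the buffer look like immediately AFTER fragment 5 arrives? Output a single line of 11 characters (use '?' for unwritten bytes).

Answer: HiFBLnqzdjF

Derivation:
Fragment 1: offset=6 data="qzdj" -> buffer=??????qzdj?
Fragment 2: offset=4 data="Ln" -> buffer=????Lnqzdj?
Fragment 3: offset=0 data="Hi" -> buffer=Hi??Lnqzdj?
Fragment 4: offset=2 data="FB" -> buffer=HiFBLnqzdj?
Fragment 5: offset=10 data="F" -> buffer=HiFBLnqzdjF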